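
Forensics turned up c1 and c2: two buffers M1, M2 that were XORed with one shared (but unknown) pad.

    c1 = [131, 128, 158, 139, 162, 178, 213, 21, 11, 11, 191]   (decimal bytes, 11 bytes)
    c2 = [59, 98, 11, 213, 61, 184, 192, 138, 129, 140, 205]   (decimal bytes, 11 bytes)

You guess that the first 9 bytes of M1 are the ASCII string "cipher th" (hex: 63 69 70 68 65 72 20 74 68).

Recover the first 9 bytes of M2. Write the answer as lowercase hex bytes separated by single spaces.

First, c1 ⊕ c2 = (M1 ⊕ K) ⊕ (M2 ⊕ K) = M1 ⊕ M2, so the key drops out. Then M2 = (M1 ⊕ M2) ⊕ M1 over the first 9 bytes.
byte 0: (83 xor 3b) xor 63 = b8 xor 63 = db
byte 1: (80 xor 62) xor 69 = e2 xor 69 = 8b
byte 2: (9e xor 0b) xor 70 = 95 xor 70 = e5
byte 3: (8b xor d5) xor 68 = 5e xor 68 = 36
byte 4: (a2 xor 3d) xor 65 = 9f xor 65 = fa
byte 5: (b2 xor b8) xor 72 = 0a xor 72 = 78
byte 6: (d5 xor c0) xor 20 = 15 xor 20 = 35
byte 7: (15 xor 8a) xor 74 = 9f xor 74 = eb
byte 8: (0b xor 81) xor 68 = 8a xor 68 = e2

db 8b e5 36 fa 78 35 eb e2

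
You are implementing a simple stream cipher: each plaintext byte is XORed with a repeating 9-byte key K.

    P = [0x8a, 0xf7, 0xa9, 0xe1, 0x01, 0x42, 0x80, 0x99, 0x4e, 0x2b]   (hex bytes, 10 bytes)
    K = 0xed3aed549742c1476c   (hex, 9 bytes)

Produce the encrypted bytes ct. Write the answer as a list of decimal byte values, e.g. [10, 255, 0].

The 9-byte key repeats, so the effective keystream is ed 3a ed 54 97 42 c1 47 6c ed.
byte 0: 10001010 ⊕ 11101101 = 01100111
byte 1: 11110111 ⊕ 00111010 = 11001101
byte 2: 10101001 ⊕ 11101101 = 01000100
byte 3: 11100001 ⊕ 01010100 = 10110101
byte 4: 00000001 ⊕ 10010111 = 10010110
byte 5: 01000010 ⊕ 01000010 = 00000000
byte 6: 10000000 ⊕ 11000001 = 01000001
byte 7: 10011001 ⊕ 01000111 = 11011110
byte 8: 01001110 ⊕ 01101100 = 00100010
byte 9: 00101011 ⊕ 11101101 = 11000110

[103, 205, 68, 181, 150, 0, 65, 222, 34, 198]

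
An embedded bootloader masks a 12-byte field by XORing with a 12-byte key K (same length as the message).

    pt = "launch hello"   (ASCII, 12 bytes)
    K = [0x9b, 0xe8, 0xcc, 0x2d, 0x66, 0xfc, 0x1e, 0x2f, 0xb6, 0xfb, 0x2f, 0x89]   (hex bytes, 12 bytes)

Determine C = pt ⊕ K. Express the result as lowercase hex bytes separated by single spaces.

6c ^ 9b = f7
61 ^ e8 = 89
75 ^ cc = b9
6e ^ 2d = 43
63 ^ 66 = 05
68 ^ fc = 94
20 ^ 1e = 3e
68 ^ 2f = 47
65 ^ b6 = d3
6c ^ fb = 97
6c ^ 2f = 43
6f ^ 89 = e6

f7 89 b9 43 05 94 3e 47 d3 97 43 e6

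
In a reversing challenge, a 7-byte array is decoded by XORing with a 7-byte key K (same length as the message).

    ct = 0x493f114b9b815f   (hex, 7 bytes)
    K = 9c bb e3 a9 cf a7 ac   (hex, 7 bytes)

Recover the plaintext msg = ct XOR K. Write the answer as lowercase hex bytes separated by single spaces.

d5 84 f2 e2 54 26 f3

byte 0: 01001001 XOR 10011100 = 11010101
byte 1: 00111111 XOR 10111011 = 10000100
byte 2: 00010001 XOR 11100011 = 11110010
byte 3: 01001011 XOR 10101001 = 11100010
byte 4: 10011011 XOR 11001111 = 01010100
byte 5: 10000001 XOR 10100111 = 00100110
byte 6: 01011111 XOR 10101100 = 11110011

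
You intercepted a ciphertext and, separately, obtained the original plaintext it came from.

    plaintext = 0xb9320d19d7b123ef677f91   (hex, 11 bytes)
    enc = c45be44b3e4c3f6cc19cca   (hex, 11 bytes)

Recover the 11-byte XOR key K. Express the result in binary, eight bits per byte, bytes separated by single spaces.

01111101 01101001 11101001 01010010 11101001 11111101 00011100 10000011 10100110 11100011 01011011

Since enc = plaintext ⊕ K, XORing both sides with plaintext gives K = plaintext ⊕ enc.
b9 ⊕ c4 = 7d
32 ⊕ 5b = 69
0d ⊕ e4 = e9
19 ⊕ 4b = 52
d7 ⊕ 3e = e9
b1 ⊕ 4c = fd
23 ⊕ 3f = 1c
ef ⊕ 6c = 83
67 ⊕ c1 = a6
7f ⊕ 9c = e3
91 ⊕ ca = 5b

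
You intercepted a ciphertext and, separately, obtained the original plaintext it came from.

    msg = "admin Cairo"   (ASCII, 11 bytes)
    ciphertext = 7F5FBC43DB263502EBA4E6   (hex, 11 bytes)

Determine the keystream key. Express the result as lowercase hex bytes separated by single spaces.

1e 3b d1 2a b5 06 76 63 82 d6 89

Since ciphertext = msg ⊕ key, XORing both sides with msg gives key = msg ⊕ ciphertext.
byte 0:  97 xor 127 =  30
byte 1: 100 xor  95 =  59
byte 2: 109 xor 188 = 209
byte 3: 105 xor  67 =  42
byte 4: 110 xor 219 = 181
byte 5:  32 xor  38 =   6
byte 6:  67 xor  53 = 118
byte 7:  97 xor   2 =  99
byte 8: 105 xor 235 = 130
byte 9: 114 xor 164 = 214
byte 10: 111 xor 230 = 137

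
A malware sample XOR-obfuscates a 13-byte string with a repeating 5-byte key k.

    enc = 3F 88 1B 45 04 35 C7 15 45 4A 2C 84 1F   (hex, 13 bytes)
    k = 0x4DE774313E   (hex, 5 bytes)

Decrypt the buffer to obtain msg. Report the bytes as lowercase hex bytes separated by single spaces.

The 5-byte key repeats, so the effective keystream is 4d e7 74 31 3e 4d e7 74 31 3e 4d e7 74.
byte 0:  63 ⊕  77 = 114
byte 1: 136 ⊕ 231 = 111
byte 2:  27 ⊕ 116 = 111
byte 3:  69 ⊕  49 = 116
byte 4:   4 ⊕  62 =  58
byte 5:  53 ⊕  77 = 120
byte 6: 199 ⊕ 231 =  32
byte 7:  21 ⊕ 116 =  97
byte 8:  69 ⊕  49 = 116
byte 9:  74 ⊕  62 = 116
byte 10:  44 ⊕  77 =  97
byte 11: 132 ⊕ 231 =  99
byte 12:  31 ⊕ 116 = 107

72 6f 6f 74 3a 78 20 61 74 74 61 63 6b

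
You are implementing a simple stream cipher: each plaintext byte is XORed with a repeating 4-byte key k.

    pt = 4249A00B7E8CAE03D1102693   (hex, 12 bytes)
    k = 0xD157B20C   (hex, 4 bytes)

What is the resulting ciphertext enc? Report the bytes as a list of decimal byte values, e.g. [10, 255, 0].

[147, 30, 18, 7, 175, 219, 28, 15, 0, 71, 148, 159]

The 4-byte key repeats, so the effective keystream is d1 57 b2 0c d1 57 b2 0c d1 57 b2 0c.
byte 0: 42 XOR d1 = 93
byte 1: 49 XOR 57 = 1e
byte 2: a0 XOR b2 = 12
byte 3: 0b XOR 0c = 07
byte 4: 7e XOR d1 = af
byte 5: 8c XOR 57 = db
byte 6: ae XOR b2 = 1c
byte 7: 03 XOR 0c = 0f
byte 8: d1 XOR d1 = 00
byte 9: 10 XOR 57 = 47
byte 10: 26 XOR b2 = 94
byte 11: 93 XOR 0c = 9f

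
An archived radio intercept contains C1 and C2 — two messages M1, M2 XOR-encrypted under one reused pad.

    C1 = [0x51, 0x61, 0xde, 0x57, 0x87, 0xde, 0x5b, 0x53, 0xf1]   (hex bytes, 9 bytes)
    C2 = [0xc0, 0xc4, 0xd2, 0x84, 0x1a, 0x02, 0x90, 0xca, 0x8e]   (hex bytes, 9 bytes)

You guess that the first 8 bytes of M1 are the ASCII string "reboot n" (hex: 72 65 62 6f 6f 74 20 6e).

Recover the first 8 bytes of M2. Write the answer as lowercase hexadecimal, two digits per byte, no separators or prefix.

First, C1 ⊕ C2 = (M1 ⊕ K) ⊕ (M2 ⊕ K) = M1 ⊕ M2, so the key drops out. Then M2 = (M1 ⊕ M2) ⊕ M1 over the first 8 bytes.
byte 0: (51 ⊕ c0) ⊕ 72 = 91 ⊕ 72 = e3
byte 1: (61 ⊕ c4) ⊕ 65 = a5 ⊕ 65 = c0
byte 2: (de ⊕ d2) ⊕ 62 = 0c ⊕ 62 = 6e
byte 3: (57 ⊕ 84) ⊕ 6f = d3 ⊕ 6f = bc
byte 4: (87 ⊕ 1a) ⊕ 6f = 9d ⊕ 6f = f2
byte 5: (de ⊕ 02) ⊕ 74 = dc ⊕ 74 = a8
byte 6: (5b ⊕ 90) ⊕ 20 = cb ⊕ 20 = eb
byte 7: (53 ⊕ ca) ⊕ 6e = 99 ⊕ 6e = f7

e3c06ebcf2a8ebf7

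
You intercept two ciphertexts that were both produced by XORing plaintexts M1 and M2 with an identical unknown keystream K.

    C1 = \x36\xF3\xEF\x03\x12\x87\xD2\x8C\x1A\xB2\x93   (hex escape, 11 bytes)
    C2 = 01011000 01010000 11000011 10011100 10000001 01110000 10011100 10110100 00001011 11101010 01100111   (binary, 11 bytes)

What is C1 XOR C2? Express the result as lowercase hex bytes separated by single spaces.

C1 ⊕ C2 = (M1 ⊕ K) ⊕ (M2 ⊕ K) = M1 ⊕ M2 — the shared key cancels under XOR.
36 ⊕ 58 = 6e
f3 ⊕ 50 = a3
ef ⊕ c3 = 2c
03 ⊕ 9c = 9f
12 ⊕ 81 = 93
87 ⊕ 70 = f7
d2 ⊕ 9c = 4e
8c ⊕ b4 = 38
1a ⊕ 0b = 11
b2 ⊕ ea = 58
93 ⊕ 67 = f4

6e a3 2c 9f 93 f7 4e 38 11 58 f4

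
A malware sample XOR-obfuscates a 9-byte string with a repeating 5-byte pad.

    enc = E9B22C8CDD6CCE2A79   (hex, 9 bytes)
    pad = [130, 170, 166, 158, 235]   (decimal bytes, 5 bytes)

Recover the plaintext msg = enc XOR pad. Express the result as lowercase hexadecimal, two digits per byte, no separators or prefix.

6b188a1236ee648ce7

The 5-byte key repeats, so the effective keystream is 82 aa a6 9e eb 82 aa a6 9e.
byte 0: 233 xor 130 = 107
byte 1: 178 xor 170 =  24
byte 2:  44 xor 166 = 138
byte 3: 140 xor 158 =  18
byte 4: 221 xor 235 =  54
byte 5: 108 xor 130 = 238
byte 6: 206 xor 170 = 100
byte 7:  42 xor 166 = 140
byte 8: 121 xor 158 = 231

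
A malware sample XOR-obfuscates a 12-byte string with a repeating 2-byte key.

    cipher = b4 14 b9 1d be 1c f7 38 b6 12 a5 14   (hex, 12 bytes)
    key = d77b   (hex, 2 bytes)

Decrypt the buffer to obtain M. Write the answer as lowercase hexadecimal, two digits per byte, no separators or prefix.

The 2-byte key repeats, so the effective keystream is d7 7b d7 7b d7 7b d7 7b d7 7b d7 7b.
byte 0: b4 xor d7 = 63
byte 1: 14 xor 7b = 6f
byte 2: b9 xor d7 = 6e
byte 3: 1d xor 7b = 66
byte 4: be xor d7 = 69
byte 5: 1c xor 7b = 67
byte 6: f7 xor d7 = 20
byte 7: 38 xor 7b = 43
byte 8: b6 xor d7 = 61
byte 9: 12 xor 7b = 69
byte 10: a5 xor d7 = 72
byte 11: 14 xor 7b = 6f

636f6e66696720436169726f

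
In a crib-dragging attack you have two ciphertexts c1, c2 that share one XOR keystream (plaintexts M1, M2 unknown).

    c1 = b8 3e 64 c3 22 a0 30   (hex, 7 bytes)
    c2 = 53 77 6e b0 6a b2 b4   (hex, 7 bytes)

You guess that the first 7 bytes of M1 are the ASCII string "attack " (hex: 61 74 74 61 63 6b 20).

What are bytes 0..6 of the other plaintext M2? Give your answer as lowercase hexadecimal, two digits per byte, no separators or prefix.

First, c1 ⊕ c2 = (M1 ⊕ K) ⊕ (M2 ⊕ K) = M1 ⊕ M2, so the key drops out. Then M2 = (M1 ⊕ M2) ⊕ M1 over the first 7 bytes.
byte 0: (b8 ⊕ 53) ⊕ 61 = eb ⊕ 61 = 8a
byte 1: (3e ⊕ 77) ⊕ 74 = 49 ⊕ 74 = 3d
byte 2: (64 ⊕ 6e) ⊕ 74 = 0a ⊕ 74 = 7e
byte 3: (c3 ⊕ b0) ⊕ 61 = 73 ⊕ 61 = 12
byte 4: (22 ⊕ 6a) ⊕ 63 = 48 ⊕ 63 = 2b
byte 5: (a0 ⊕ b2) ⊕ 6b = 12 ⊕ 6b = 79
byte 6: (30 ⊕ b4) ⊕ 20 = 84 ⊕ 20 = a4

8a3d7e122b79a4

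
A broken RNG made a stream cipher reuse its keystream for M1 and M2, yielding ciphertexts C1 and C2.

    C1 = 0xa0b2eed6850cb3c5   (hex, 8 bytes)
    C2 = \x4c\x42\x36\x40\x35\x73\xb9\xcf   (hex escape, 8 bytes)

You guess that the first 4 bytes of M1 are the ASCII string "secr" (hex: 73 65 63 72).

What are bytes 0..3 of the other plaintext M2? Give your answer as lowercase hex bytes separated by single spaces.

9f 95 bb e4

First, C1 ⊕ C2 = (M1 ⊕ K) ⊕ (M2 ⊕ K) = M1 ⊕ M2, so the key drops out. Then M2 = (M1 ⊕ M2) ⊕ M1 over the first 4 bytes.
byte 0: (a0 xor 4c) xor 73 = ec xor 73 = 9f
byte 1: (b2 xor 42) xor 65 = f0 xor 65 = 95
byte 2: (ee xor 36) xor 63 = d8 xor 63 = bb
byte 3: (d6 xor 40) xor 72 = 96 xor 72 = e4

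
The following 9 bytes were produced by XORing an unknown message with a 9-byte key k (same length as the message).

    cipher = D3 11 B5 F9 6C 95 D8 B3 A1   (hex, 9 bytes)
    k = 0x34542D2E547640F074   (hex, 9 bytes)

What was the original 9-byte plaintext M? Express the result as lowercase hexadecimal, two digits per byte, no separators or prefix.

XOR is its own inverse, so applying the key byte-wise gives the result directly.
11010011 XOR 00110100 = 11100111
00010001 XOR 01010100 = 01000101
10110101 XOR 00101101 = 10011000
11111001 XOR 00101110 = 11010111
01101100 XOR 01010100 = 00111000
10010101 XOR 01110110 = 11100011
11011000 XOR 01000000 = 10011000
10110011 XOR 11110000 = 01000011
10100001 XOR 01110100 = 11010101

e74598d738e39843d5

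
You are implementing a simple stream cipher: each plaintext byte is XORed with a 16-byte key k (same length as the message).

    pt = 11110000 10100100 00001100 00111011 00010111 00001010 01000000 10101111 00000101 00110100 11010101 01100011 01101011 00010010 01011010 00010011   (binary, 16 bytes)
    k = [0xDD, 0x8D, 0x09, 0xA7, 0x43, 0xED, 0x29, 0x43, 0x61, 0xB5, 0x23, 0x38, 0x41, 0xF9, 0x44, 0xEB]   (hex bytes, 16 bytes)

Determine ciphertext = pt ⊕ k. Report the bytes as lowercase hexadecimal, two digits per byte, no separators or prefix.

XOR is its own inverse, so applying the key byte-wise gives the result directly.
240 ⊕ 221 =  45
164 ⊕ 141 =  41
 12 ⊕   9 =   5
 59 ⊕ 167 = 156
 23 ⊕  67 =  84
 10 ⊕ 237 = 231
 64 ⊕  41 = 105
175 ⊕  67 = 236
  5 ⊕  97 = 100
 52 ⊕ 181 = 129
213 ⊕  35 = 246
 99 ⊕  56 =  91
107 ⊕  65 =  42
 18 ⊕ 249 = 235
 90 ⊕  68 =  30
 19 ⊕ 235 = 248

2d29059c54e769ec6481f65b2aeb1ef8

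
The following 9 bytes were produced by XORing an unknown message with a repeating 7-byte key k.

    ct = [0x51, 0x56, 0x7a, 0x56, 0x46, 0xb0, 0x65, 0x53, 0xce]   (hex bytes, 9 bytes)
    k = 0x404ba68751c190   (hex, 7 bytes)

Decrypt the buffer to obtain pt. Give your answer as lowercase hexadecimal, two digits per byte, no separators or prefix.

111ddcd11771f51385

The 7-byte key repeats, so the effective keystream is 40 4b a6 87 51 c1 90 40 4b.
byte 0: 51 XOR 40 = 11
byte 1: 56 XOR 4b = 1d
byte 2: 7a XOR a6 = dc
byte 3: 56 XOR 87 = d1
byte 4: 46 XOR 51 = 17
byte 5: b0 XOR c1 = 71
byte 6: 65 XOR 90 = f5
byte 7: 53 XOR 40 = 13
byte 8: ce XOR 4b = 85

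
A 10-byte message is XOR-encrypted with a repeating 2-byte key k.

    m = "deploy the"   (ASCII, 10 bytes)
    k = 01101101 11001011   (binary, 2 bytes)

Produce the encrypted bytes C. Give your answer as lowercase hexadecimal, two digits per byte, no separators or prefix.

The 2-byte key repeats, so the effective keystream is 6d cb 6d cb 6d cb 6d cb 6d cb.
byte 0: 100 XOR 109 =   9
byte 1: 101 XOR 203 = 174
byte 2: 112 XOR 109 =  29
byte 3: 108 XOR 203 = 167
byte 4: 111 XOR 109 =   2
byte 5: 121 XOR 203 = 178
byte 6:  32 XOR 109 =  77
byte 7: 116 XOR 203 = 191
byte 8: 104 XOR 109 =   5
byte 9: 101 XOR 203 = 174

09ae1da702b24dbf05ae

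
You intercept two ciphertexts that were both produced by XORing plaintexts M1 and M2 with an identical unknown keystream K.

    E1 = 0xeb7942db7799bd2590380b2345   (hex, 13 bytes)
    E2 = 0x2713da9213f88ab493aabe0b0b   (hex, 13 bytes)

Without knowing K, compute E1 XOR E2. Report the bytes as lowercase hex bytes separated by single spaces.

E1 ⊕ E2 = (M1 ⊕ K) ⊕ (M2 ⊕ K) = M1 ⊕ M2 — the shared key cancels under XOR.
11101011 ^ 00100111 = 11001100
01111001 ^ 00010011 = 01101010
01000010 ^ 11011010 = 10011000
11011011 ^ 10010010 = 01001001
01110111 ^ 00010011 = 01100100
10011001 ^ 11111000 = 01100001
10111101 ^ 10001010 = 00110111
00100101 ^ 10110100 = 10010001
10010000 ^ 10010011 = 00000011
00111000 ^ 10101010 = 10010010
00001011 ^ 10111110 = 10110101
00100011 ^ 00001011 = 00101000
01000101 ^ 00001011 = 01001110

cc 6a 98 49 64 61 37 91 03 92 b5 28 4e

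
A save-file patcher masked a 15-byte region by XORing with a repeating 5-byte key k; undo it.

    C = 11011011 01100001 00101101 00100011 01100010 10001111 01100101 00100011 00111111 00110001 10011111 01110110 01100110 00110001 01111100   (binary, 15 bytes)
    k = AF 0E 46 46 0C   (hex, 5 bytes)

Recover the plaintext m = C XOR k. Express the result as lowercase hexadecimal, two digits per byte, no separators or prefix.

The 5-byte key repeats, so the effective keystream is af 0e 46 46 0c af 0e 46 46 0c af 0e 46 46 0c.
byte 0: db xor af = 74
byte 1: 61 xor 0e = 6f
byte 2: 2d xor 46 = 6b
byte 3: 23 xor 46 = 65
byte 4: 62 xor 0c = 6e
byte 5: 8f xor af = 20
byte 6: 65 xor 0e = 6b
byte 7: 23 xor 46 = 65
byte 8: 3f xor 46 = 79
byte 9: 31 xor 0c = 3d
byte 10: 9f xor af = 30
byte 11: 76 xor 0e = 78
byte 12: 66 xor 46 = 20
byte 13: 31 xor 46 = 77
byte 14: 7c xor 0c = 70

746f6b656e206b65793d3078207770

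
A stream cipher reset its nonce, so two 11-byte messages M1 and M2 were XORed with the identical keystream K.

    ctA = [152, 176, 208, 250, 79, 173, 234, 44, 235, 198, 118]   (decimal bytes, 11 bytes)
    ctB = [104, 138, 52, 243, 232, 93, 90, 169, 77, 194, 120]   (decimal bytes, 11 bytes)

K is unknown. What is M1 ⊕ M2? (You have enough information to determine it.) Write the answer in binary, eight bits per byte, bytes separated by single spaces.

ctA ⊕ ctB = (M1 ⊕ K) ⊕ (M2 ⊕ K) = M1 ⊕ M2 — the shared key cancels under XOR.
98 ⊕ 68 = f0
b0 ⊕ 8a = 3a
d0 ⊕ 34 = e4
fa ⊕ f3 = 09
4f ⊕ e8 = a7
ad ⊕ 5d = f0
ea ⊕ 5a = b0
2c ⊕ a9 = 85
eb ⊕ 4d = a6
c6 ⊕ c2 = 04
76 ⊕ 78 = 0e

11110000 00111010 11100100 00001001 10100111 11110000 10110000 10000101 10100110 00000100 00001110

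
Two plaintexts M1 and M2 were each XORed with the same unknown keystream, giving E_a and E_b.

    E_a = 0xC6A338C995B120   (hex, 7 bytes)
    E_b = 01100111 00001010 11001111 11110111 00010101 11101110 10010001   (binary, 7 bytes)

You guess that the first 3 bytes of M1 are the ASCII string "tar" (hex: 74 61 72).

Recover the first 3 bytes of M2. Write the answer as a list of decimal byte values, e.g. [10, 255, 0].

[213, 200, 133]

First, E_a ⊕ E_b = (M1 ⊕ K) ⊕ (M2 ⊕ K) = M1 ⊕ M2, so the key drops out. Then M2 = (M1 ⊕ M2) ⊕ M1 over the first 3 bytes.
byte 0: (c6 xor 67) xor 74 = a1 xor 74 = d5
byte 1: (a3 xor 0a) xor 61 = a9 xor 61 = c8
byte 2: (38 xor cf) xor 72 = f7 xor 72 = 85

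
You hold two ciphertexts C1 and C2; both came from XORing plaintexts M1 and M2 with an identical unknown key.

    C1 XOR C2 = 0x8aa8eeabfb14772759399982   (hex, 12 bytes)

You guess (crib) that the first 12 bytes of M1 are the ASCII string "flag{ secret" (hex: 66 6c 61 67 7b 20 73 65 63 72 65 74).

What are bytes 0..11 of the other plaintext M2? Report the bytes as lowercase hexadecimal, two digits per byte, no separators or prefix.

ecc48fcc803404423a4bfcf6

Since C1 ⊕ C2 = M1 ⊕ M2, XORing with the guessed M1 bytes yields the corresponding M2 bytes: M2 = (C1 ⊕ C2) ⊕ M1.
byte 0: 8a xor 66 = ec
byte 1: a8 xor 6c = c4
byte 2: ee xor 61 = 8f
byte 3: ab xor 67 = cc
byte 4: fb xor 7b = 80
byte 5: 14 xor 20 = 34
byte 6: 77 xor 73 = 04
byte 7: 27 xor 65 = 42
byte 8: 59 xor 63 = 3a
byte 9: 39 xor 72 = 4b
byte 10: 99 xor 65 = fc
byte 11: 82 xor 74 = f6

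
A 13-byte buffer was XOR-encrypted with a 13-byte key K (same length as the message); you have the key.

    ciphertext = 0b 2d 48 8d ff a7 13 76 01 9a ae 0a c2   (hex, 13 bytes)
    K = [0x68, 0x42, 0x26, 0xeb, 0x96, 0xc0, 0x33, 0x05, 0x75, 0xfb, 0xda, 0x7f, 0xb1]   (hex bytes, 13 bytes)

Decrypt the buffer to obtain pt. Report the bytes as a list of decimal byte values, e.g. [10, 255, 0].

XOR is its own inverse, so applying the key byte-wise gives the result directly.
0b xor 68 = 63
2d xor 42 = 6f
48 xor 26 = 6e
8d xor eb = 66
ff xor 96 = 69
a7 xor c0 = 67
13 xor 33 = 20
76 xor 05 = 73
01 xor 75 = 74
9a xor fb = 61
ae xor da = 74
0a xor 7f = 75
c2 xor b1 = 73

[99, 111, 110, 102, 105, 103, 32, 115, 116, 97, 116, 117, 115]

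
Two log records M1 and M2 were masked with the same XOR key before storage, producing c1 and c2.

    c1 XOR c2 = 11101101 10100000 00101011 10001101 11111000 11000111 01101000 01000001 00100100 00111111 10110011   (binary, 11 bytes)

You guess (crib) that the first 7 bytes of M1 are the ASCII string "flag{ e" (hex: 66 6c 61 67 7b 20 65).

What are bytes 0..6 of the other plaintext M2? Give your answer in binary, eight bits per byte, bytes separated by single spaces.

Since c1 ⊕ c2 = M1 ⊕ M2, XORing with the guessed M1 bytes yields the corresponding M2 bytes: M2 = (c1 ⊕ c2) ⊕ M1.
237 ^ 102 = 139
160 ^ 108 = 204
 43 ^  97 =  74
141 ^ 103 = 234
248 ^ 123 = 131
199 ^  32 = 231
104 ^ 101 =  13

10001011 11001100 01001010 11101010 10000011 11100111 00001101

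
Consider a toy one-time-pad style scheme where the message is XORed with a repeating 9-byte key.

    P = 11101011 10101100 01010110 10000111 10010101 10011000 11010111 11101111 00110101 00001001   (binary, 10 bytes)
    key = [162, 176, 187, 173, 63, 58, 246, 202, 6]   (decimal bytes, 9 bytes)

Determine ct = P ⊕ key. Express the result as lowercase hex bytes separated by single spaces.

The 9-byte key repeats, so the effective keystream is a2 b0 bb ad 3f 3a f6 ca 06 a2.
byte 0: eb XOR a2 = 49
byte 1: ac XOR b0 = 1c
byte 2: 56 XOR bb = ed
byte 3: 87 XOR ad = 2a
byte 4: 95 XOR 3f = aa
byte 5: 98 XOR 3a = a2
byte 6: d7 XOR f6 = 21
byte 7: ef XOR ca = 25
byte 8: 35 XOR 06 = 33
byte 9: 09 XOR a2 = ab

49 1c ed 2a aa a2 21 25 33 ab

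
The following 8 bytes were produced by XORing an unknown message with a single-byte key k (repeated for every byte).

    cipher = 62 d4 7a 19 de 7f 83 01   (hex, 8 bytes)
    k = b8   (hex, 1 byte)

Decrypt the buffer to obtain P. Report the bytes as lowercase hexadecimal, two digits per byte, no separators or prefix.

da6cc2a166c73bb9

The 1-byte key repeats, so the effective keystream is b8 b8 b8 b8 b8 b8 b8 b8.
byte 0:  98 ^ 184 = 218
byte 1: 212 ^ 184 = 108
byte 2: 122 ^ 184 = 194
byte 3:  25 ^ 184 = 161
byte 4: 222 ^ 184 = 102
byte 5: 127 ^ 184 = 199
byte 6: 131 ^ 184 =  59
byte 7:   1 ^ 184 = 185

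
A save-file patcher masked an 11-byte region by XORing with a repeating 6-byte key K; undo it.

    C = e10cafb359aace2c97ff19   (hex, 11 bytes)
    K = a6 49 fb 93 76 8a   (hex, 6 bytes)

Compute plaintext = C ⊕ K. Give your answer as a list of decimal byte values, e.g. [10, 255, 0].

The 6-byte key repeats, so the effective keystream is a6 49 fb 93 76 8a a6 49 fb 93 76.
byte 0: 11100001 ^ 10100110 = 01000111
byte 1: 00001100 ^ 01001001 = 01000101
byte 2: 10101111 ^ 11111011 = 01010100
byte 3: 10110011 ^ 10010011 = 00100000
byte 4: 01011001 ^ 01110110 = 00101111
byte 5: 10101010 ^ 10001010 = 00100000
byte 6: 11001110 ^ 10100110 = 01101000
byte 7: 00101100 ^ 01001001 = 01100101
byte 8: 10010111 ^ 11111011 = 01101100
byte 9: 11111111 ^ 10010011 = 01101100
byte 10: 00011001 ^ 01110110 = 01101111

[71, 69, 84, 32, 47, 32, 104, 101, 108, 108, 111]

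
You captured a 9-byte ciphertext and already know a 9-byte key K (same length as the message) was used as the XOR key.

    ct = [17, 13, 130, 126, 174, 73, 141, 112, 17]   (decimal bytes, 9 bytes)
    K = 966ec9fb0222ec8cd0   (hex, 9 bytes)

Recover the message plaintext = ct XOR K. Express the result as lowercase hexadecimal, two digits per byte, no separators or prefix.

87634b85ac6b61fcc1

XOR is its own inverse, so applying the key byte-wise gives the result directly.
byte 0:  17 XOR 150 = 135
byte 1:  13 XOR 110 =  99
byte 2: 130 XOR 201 =  75
byte 3: 126 XOR 251 = 133
byte 4: 174 XOR   2 = 172
byte 5:  73 XOR  34 = 107
byte 6: 141 XOR 236 =  97
byte 7: 112 XOR 140 = 252
byte 8:  17 XOR 208 = 193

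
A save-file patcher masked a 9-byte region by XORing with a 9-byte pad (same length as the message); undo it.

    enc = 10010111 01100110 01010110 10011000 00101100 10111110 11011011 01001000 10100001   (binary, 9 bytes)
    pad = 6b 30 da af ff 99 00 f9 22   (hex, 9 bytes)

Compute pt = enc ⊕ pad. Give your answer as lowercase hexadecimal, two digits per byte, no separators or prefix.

XOR is its own inverse, so applying the key byte-wise gives the result directly.
97 XOR 6b = fc
66 XOR 30 = 56
56 XOR da = 8c
98 XOR af = 37
2c XOR ff = d3
be XOR 99 = 27
db XOR 00 = db
48 XOR f9 = b1
a1 XOR 22 = 83

fc568c37d327dbb183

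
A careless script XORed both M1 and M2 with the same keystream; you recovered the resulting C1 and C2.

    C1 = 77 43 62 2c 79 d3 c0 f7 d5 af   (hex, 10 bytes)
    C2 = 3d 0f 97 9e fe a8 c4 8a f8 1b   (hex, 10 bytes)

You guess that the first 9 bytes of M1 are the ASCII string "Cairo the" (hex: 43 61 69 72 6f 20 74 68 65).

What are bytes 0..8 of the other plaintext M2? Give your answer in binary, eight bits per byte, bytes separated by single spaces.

First, C1 ⊕ C2 = (M1 ⊕ K) ⊕ (M2 ⊕ K) = M1 ⊕ M2, so the key drops out. Then M2 = (M1 ⊕ M2) ⊕ M1 over the first 9 bytes.
byte 0: (77 xor 3d) xor 43 = 4a xor 43 = 09
byte 1: (43 xor 0f) xor 61 = 4c xor 61 = 2d
byte 2: (62 xor 97) xor 69 = f5 xor 69 = 9c
byte 3: (2c xor 9e) xor 72 = b2 xor 72 = c0
byte 4: (79 xor fe) xor 6f = 87 xor 6f = e8
byte 5: (d3 xor a8) xor 20 = 7b xor 20 = 5b
byte 6: (c0 xor c4) xor 74 = 04 xor 74 = 70
byte 7: (f7 xor 8a) xor 68 = 7d xor 68 = 15
byte 8: (d5 xor f8) xor 65 = 2d xor 65 = 48

00001001 00101101 10011100 11000000 11101000 01011011 01110000 00010101 01001000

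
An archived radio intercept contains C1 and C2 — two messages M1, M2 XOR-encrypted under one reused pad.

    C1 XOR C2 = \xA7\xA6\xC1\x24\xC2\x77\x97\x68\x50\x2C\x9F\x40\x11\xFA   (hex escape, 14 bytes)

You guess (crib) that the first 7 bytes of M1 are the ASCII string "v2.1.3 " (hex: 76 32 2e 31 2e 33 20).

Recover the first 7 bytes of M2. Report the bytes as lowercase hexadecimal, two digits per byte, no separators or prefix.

d194ef15ec44b7

Since C1 ⊕ C2 = M1 ⊕ M2, XORing with the guessed M1 bytes yields the corresponding M2 bytes: M2 = (C1 ⊕ C2) ⊕ M1.
byte 0: 10100111 ⊕ 01110110 = 11010001
byte 1: 10100110 ⊕ 00110010 = 10010100
byte 2: 11000001 ⊕ 00101110 = 11101111
byte 3: 00100100 ⊕ 00110001 = 00010101
byte 4: 11000010 ⊕ 00101110 = 11101100
byte 5: 01110111 ⊕ 00110011 = 01000100
byte 6: 10010111 ⊕ 00100000 = 10110111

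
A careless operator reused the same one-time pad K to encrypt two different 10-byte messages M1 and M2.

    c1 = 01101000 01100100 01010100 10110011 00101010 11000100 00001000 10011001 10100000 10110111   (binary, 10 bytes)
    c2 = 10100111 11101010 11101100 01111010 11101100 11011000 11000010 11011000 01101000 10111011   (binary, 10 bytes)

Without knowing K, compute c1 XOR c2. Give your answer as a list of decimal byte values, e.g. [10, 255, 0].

c1 ⊕ c2 = (M1 ⊕ K) ⊕ (M2 ⊕ K) = M1 ⊕ M2 — the shared key cancels under XOR.
byte 0: 01101000 XOR 10100111 = 11001111
byte 1: 01100100 XOR 11101010 = 10001110
byte 2: 01010100 XOR 11101100 = 10111000
byte 3: 10110011 XOR 01111010 = 11001001
byte 4: 00101010 XOR 11101100 = 11000110
byte 5: 11000100 XOR 11011000 = 00011100
byte 6: 00001000 XOR 11000010 = 11001010
byte 7: 10011001 XOR 11011000 = 01000001
byte 8: 10100000 XOR 01101000 = 11001000
byte 9: 10110111 XOR 10111011 = 00001100

[207, 142, 184, 201, 198, 28, 202, 65, 200, 12]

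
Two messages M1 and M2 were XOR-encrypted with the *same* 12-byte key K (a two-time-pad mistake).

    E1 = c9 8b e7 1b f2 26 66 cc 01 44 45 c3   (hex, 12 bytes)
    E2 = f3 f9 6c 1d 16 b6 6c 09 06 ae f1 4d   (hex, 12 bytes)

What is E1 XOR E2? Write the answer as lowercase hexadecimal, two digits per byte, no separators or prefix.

E1 ⊕ E2 = (M1 ⊕ K) ⊕ (M2 ⊕ K) = M1 ⊕ M2 — the shared key cancels under XOR.
11001001 xor 11110011 = 00111010
10001011 xor 11111001 = 01110010
11100111 xor 01101100 = 10001011
00011011 xor 00011101 = 00000110
11110010 xor 00010110 = 11100100
00100110 xor 10110110 = 10010000
01100110 xor 01101100 = 00001010
11001100 xor 00001001 = 11000101
00000001 xor 00000110 = 00000111
01000100 xor 10101110 = 11101010
01000101 xor 11110001 = 10110100
11000011 xor 01001101 = 10001110

3a728b06e4900ac507eab48e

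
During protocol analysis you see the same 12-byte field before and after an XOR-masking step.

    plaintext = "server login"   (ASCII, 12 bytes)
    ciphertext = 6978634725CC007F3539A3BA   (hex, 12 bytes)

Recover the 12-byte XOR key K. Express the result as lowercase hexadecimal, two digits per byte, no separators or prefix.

Since ciphertext = plaintext ⊕ K, XORing both sides with plaintext gives K = plaintext ⊕ ciphertext.
byte 0: 73 XOR 69 = 1a
byte 1: 65 XOR 78 = 1d
byte 2: 72 XOR 63 = 11
byte 3: 76 XOR 47 = 31
byte 4: 65 XOR 25 = 40
byte 5: 72 XOR cc = be
byte 6: 20 XOR 00 = 20
byte 7: 6c XOR 7f = 13
byte 8: 6f XOR 35 = 5a
byte 9: 67 XOR 39 = 5e
byte 10: 69 XOR a3 = ca
byte 11: 6e XOR ba = d4

1a1d113140be20135a5ecad4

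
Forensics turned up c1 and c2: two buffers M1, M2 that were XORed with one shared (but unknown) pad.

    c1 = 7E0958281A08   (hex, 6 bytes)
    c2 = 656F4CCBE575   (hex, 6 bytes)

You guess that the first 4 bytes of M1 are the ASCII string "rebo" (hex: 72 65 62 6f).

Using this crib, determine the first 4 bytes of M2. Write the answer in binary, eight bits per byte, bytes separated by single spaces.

01101001 00000011 01110110 10001100

First, c1 ⊕ c2 = (M1 ⊕ K) ⊕ (M2 ⊕ K) = M1 ⊕ M2, so the key drops out. Then M2 = (M1 ⊕ M2) ⊕ M1 over the first 4 bytes.
byte 0: (7e ^ 65) ^ 72 = 1b ^ 72 = 69
byte 1: (09 ^ 6f) ^ 65 = 66 ^ 65 = 03
byte 2: (58 ^ 4c) ^ 62 = 14 ^ 62 = 76
byte 3: (28 ^ cb) ^ 6f = e3 ^ 6f = 8c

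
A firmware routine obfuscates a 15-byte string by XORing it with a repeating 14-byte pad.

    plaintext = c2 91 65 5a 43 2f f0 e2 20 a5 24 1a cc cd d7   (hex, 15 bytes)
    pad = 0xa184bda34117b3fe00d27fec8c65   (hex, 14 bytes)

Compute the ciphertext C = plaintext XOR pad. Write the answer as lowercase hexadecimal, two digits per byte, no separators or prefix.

6315d8f90238431c20775bf640a876

The 14-byte key repeats, so the effective keystream is a1 84 bd a3 41 17 b3 fe 00 d2 7f ec 8c 65 a1.
byte 0: c2 XOR a1 = 63
byte 1: 91 XOR 84 = 15
byte 2: 65 XOR bd = d8
byte 3: 5a XOR a3 = f9
byte 4: 43 XOR 41 = 02
byte 5: 2f XOR 17 = 38
byte 6: f0 XOR b3 = 43
byte 7: e2 XOR fe = 1c
byte 8: 20 XOR 00 = 20
byte 9: a5 XOR d2 = 77
byte 10: 24 XOR 7f = 5b
byte 11: 1a XOR ec = f6
byte 12: cc XOR 8c = 40
byte 13: cd XOR 65 = a8
byte 14: d7 XOR a1 = 76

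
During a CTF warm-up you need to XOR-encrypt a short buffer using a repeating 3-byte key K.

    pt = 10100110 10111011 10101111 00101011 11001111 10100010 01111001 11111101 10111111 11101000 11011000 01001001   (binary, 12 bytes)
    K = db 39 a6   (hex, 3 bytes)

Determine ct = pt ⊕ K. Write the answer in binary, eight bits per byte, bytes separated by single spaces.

The 3-byte key repeats, so the effective keystream is db 39 a6 db 39 a6 db 39 a6 db 39 a6.
byte 0: a6 ⊕ db = 7d
byte 1: bb ⊕ 39 = 82
byte 2: af ⊕ a6 = 09
byte 3: 2b ⊕ db = f0
byte 4: cf ⊕ 39 = f6
byte 5: a2 ⊕ a6 = 04
byte 6: 79 ⊕ db = a2
byte 7: fd ⊕ 39 = c4
byte 8: bf ⊕ a6 = 19
byte 9: e8 ⊕ db = 33
byte 10: d8 ⊕ 39 = e1
byte 11: 49 ⊕ a6 = ef

01111101 10000010 00001001 11110000 11110110 00000100 10100010 11000100 00011001 00110011 11100001 11101111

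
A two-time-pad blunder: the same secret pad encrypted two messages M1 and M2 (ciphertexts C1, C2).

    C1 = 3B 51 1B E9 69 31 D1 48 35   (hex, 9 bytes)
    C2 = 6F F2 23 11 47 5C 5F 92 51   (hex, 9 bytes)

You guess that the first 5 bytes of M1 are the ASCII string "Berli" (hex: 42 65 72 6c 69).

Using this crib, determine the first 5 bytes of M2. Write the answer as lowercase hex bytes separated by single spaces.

16 c6 4a 94 47

First, C1 ⊕ C2 = (M1 ⊕ K) ⊕ (M2 ⊕ K) = M1 ⊕ M2, so the key drops out. Then M2 = (M1 ⊕ M2) ⊕ M1 over the first 5 bytes.
byte 0: (3b ⊕ 6f) ⊕ 42 = 54 ⊕ 42 = 16
byte 1: (51 ⊕ f2) ⊕ 65 = a3 ⊕ 65 = c6
byte 2: (1b ⊕ 23) ⊕ 72 = 38 ⊕ 72 = 4a
byte 3: (e9 ⊕ 11) ⊕ 6c = f8 ⊕ 6c = 94
byte 4: (69 ⊕ 47) ⊕ 69 = 2e ⊕ 69 = 47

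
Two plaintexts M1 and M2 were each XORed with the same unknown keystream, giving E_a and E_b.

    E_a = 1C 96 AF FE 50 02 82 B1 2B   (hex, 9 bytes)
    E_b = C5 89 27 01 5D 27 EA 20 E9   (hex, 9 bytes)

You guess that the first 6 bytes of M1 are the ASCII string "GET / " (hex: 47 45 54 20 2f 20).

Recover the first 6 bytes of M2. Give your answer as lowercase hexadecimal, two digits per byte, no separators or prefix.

9e5adcdf2205

First, E_a ⊕ E_b = (M1 ⊕ K) ⊕ (M2 ⊕ K) = M1 ⊕ M2, so the key drops out. Then M2 = (M1 ⊕ M2) ⊕ M1 over the first 6 bytes.
byte 0: (1c ^ c5) ^ 47 = d9 ^ 47 = 9e
byte 1: (96 ^ 89) ^ 45 = 1f ^ 45 = 5a
byte 2: (af ^ 27) ^ 54 = 88 ^ 54 = dc
byte 3: (fe ^ 01) ^ 20 = ff ^ 20 = df
byte 4: (50 ^ 5d) ^ 2f = 0d ^ 2f = 22
byte 5: (02 ^ 27) ^ 20 = 25 ^ 20 = 05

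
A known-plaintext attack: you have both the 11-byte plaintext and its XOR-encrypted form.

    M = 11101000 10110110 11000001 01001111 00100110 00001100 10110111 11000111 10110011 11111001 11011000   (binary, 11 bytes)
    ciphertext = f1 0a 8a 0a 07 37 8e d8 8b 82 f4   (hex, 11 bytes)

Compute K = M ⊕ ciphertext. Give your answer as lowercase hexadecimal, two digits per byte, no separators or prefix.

19bc4b45213b391f387b2c

Since ciphertext = M ⊕ K, XORing both sides with M gives K = M ⊕ ciphertext.
e8 ⊕ f1 = 19
b6 ⊕ 0a = bc
c1 ⊕ 8a = 4b
4f ⊕ 0a = 45
26 ⊕ 07 = 21
0c ⊕ 37 = 3b
b7 ⊕ 8e = 39
c7 ⊕ d8 = 1f
b3 ⊕ 8b = 38
f9 ⊕ 82 = 7b
d8 ⊕ f4 = 2c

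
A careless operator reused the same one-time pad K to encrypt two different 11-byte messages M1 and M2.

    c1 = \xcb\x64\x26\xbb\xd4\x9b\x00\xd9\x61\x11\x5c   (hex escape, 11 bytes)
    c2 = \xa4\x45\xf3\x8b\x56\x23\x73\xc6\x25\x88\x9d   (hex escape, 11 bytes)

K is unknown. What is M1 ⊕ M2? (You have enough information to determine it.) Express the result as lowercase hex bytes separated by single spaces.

6f 21 d5 30 82 b8 73 1f 44 99 c1

c1 ⊕ c2 = (M1 ⊕ K) ⊕ (M2 ⊕ K) = M1 ⊕ M2 — the shared key cancels under XOR.
byte 0: 11001011 XOR 10100100 = 01101111
byte 1: 01100100 XOR 01000101 = 00100001
byte 2: 00100110 XOR 11110011 = 11010101
byte 3: 10111011 XOR 10001011 = 00110000
byte 4: 11010100 XOR 01010110 = 10000010
byte 5: 10011011 XOR 00100011 = 10111000
byte 6: 00000000 XOR 01110011 = 01110011
byte 7: 11011001 XOR 11000110 = 00011111
byte 8: 01100001 XOR 00100101 = 01000100
byte 9: 00010001 XOR 10001000 = 10011001
byte 10: 01011100 XOR 10011101 = 11000001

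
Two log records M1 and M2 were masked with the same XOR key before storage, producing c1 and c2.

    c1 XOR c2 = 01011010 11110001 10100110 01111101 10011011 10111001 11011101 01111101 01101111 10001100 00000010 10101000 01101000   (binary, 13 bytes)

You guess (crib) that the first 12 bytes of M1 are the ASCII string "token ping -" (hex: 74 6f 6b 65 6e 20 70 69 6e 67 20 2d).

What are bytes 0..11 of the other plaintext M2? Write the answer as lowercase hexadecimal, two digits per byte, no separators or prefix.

2e9ecd18f599ad1401eb2285

Since c1 ⊕ c2 = M1 ⊕ M2, XORing with the guessed M1 bytes yields the corresponding M2 bytes: M2 = (c1 ⊕ c2) ⊕ M1.
5a XOR 74 = 2e
f1 XOR 6f = 9e
a6 XOR 6b = cd
7d XOR 65 = 18
9b XOR 6e = f5
b9 XOR 20 = 99
dd XOR 70 = ad
7d XOR 69 = 14
6f XOR 6e = 01
8c XOR 67 = eb
02 XOR 20 = 22
a8 XOR 2d = 85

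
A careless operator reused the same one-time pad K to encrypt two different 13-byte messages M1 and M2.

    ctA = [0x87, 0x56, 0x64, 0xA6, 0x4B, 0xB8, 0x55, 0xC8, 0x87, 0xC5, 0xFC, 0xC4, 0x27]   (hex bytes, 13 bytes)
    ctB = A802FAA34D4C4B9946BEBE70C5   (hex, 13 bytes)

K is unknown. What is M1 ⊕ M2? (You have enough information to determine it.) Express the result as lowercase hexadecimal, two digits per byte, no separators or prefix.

2f549e0506f41e51c17b42b4e2

ctA ⊕ ctB = (M1 ⊕ K) ⊕ (M2 ⊕ K) = M1 ⊕ M2 — the shared key cancels under XOR.
10000111 ⊕ 10101000 = 00101111
01010110 ⊕ 00000010 = 01010100
01100100 ⊕ 11111010 = 10011110
10100110 ⊕ 10100011 = 00000101
01001011 ⊕ 01001101 = 00000110
10111000 ⊕ 01001100 = 11110100
01010101 ⊕ 01001011 = 00011110
11001000 ⊕ 10011001 = 01010001
10000111 ⊕ 01000110 = 11000001
11000101 ⊕ 10111110 = 01111011
11111100 ⊕ 10111110 = 01000010
11000100 ⊕ 01110000 = 10110100
00100111 ⊕ 11000101 = 11100010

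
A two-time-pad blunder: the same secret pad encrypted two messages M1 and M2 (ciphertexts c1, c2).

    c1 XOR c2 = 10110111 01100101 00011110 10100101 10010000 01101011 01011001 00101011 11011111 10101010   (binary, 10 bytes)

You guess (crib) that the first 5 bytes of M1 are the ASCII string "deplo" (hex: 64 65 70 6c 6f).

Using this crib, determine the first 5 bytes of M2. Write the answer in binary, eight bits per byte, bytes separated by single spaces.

11010011 00000000 01101110 11001001 11111111

Since c1 ⊕ c2 = M1 ⊕ M2, XORing with the guessed M1 bytes yields the corresponding M2 bytes: M2 = (c1 ⊕ c2) ⊕ M1.
b7 ⊕ 64 = d3
65 ⊕ 65 = 00
1e ⊕ 70 = 6e
a5 ⊕ 6c = c9
90 ⊕ 6f = ff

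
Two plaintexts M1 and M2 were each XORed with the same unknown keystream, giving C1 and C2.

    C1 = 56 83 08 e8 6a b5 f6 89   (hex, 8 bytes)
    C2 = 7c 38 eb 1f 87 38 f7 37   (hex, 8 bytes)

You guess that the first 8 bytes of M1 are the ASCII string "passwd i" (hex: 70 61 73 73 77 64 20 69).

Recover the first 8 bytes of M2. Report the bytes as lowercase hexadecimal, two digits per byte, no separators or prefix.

First, C1 ⊕ C2 = (M1 ⊕ K) ⊕ (M2 ⊕ K) = M1 ⊕ M2, so the key drops out. Then M2 = (M1 ⊕ M2) ⊕ M1 over the first 8 bytes.
byte 0: (56 ⊕ 7c) ⊕ 70 = 2a ⊕ 70 = 5a
byte 1: (83 ⊕ 38) ⊕ 61 = bb ⊕ 61 = da
byte 2: (08 ⊕ eb) ⊕ 73 = e3 ⊕ 73 = 90
byte 3: (e8 ⊕ 1f) ⊕ 73 = f7 ⊕ 73 = 84
byte 4: (6a ⊕ 87) ⊕ 77 = ed ⊕ 77 = 9a
byte 5: (b5 ⊕ 38) ⊕ 64 = 8d ⊕ 64 = e9
byte 6: (f6 ⊕ f7) ⊕ 20 = 01 ⊕ 20 = 21
byte 7: (89 ⊕ 37) ⊕ 69 = be ⊕ 69 = d7

5ada90849ae921d7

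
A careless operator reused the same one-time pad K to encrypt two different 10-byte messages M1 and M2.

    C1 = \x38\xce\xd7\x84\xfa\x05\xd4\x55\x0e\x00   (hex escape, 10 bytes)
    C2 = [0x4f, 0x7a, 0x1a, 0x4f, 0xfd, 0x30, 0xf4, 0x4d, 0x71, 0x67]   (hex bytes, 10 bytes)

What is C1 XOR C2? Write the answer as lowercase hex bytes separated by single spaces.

77 b4 cd cb 07 35 20 18 7f 67

C1 ⊕ C2 = (M1 ⊕ K) ⊕ (M2 ⊕ K) = M1 ⊕ M2 — the shared key cancels under XOR.
byte 0: 38 XOR 4f = 77
byte 1: ce XOR 7a = b4
byte 2: d7 XOR 1a = cd
byte 3: 84 XOR 4f = cb
byte 4: fa XOR fd = 07
byte 5: 05 XOR 30 = 35
byte 6: d4 XOR f4 = 20
byte 7: 55 XOR 4d = 18
byte 8: 0e XOR 71 = 7f
byte 9: 00 XOR 67 = 67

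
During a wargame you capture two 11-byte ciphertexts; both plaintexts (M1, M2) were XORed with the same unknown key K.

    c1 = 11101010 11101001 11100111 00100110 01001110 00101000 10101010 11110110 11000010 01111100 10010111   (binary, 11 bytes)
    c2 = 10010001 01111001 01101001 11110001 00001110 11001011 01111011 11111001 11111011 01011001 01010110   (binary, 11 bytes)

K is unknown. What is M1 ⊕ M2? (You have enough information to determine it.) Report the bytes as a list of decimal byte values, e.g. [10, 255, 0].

[123, 144, 142, 215, 64, 227, 209, 15, 57, 37, 193]

c1 ⊕ c2 = (M1 ⊕ K) ⊕ (M2 ⊕ K) = M1 ⊕ M2 — the shared key cancels under XOR.
byte 0: ea XOR 91 = 7b
byte 1: e9 XOR 79 = 90
byte 2: e7 XOR 69 = 8e
byte 3: 26 XOR f1 = d7
byte 4: 4e XOR 0e = 40
byte 5: 28 XOR cb = e3
byte 6: aa XOR 7b = d1
byte 7: f6 XOR f9 = 0f
byte 8: c2 XOR fb = 39
byte 9: 7c XOR 59 = 25
byte 10: 97 XOR 56 = c1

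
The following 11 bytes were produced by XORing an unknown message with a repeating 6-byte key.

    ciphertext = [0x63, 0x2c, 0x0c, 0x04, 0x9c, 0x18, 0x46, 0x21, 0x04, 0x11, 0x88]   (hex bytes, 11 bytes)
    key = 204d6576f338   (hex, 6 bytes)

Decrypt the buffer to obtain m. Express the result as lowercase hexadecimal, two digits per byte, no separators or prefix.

436169726f20666c61677b

The 6-byte key repeats, so the effective keystream is 20 4d 65 76 f3 38 20 4d 65 76 f3.
byte 0: 63 ^ 20 = 43
byte 1: 2c ^ 4d = 61
byte 2: 0c ^ 65 = 69
byte 3: 04 ^ 76 = 72
byte 4: 9c ^ f3 = 6f
byte 5: 18 ^ 38 = 20
byte 6: 46 ^ 20 = 66
byte 7: 21 ^ 4d = 6c
byte 8: 04 ^ 65 = 61
byte 9: 11 ^ 76 = 67
byte 10: 88 ^ f3 = 7b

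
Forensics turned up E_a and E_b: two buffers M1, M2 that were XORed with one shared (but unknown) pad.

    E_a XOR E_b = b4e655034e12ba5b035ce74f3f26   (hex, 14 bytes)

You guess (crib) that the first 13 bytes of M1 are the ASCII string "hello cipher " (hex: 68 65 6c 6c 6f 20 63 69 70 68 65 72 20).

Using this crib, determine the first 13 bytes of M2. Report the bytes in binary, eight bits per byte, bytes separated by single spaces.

Since E_a ⊕ E_b = M1 ⊕ M2, XORing with the guessed M1 bytes yields the corresponding M2 bytes: M2 = (E_a ⊕ E_b) ⊕ M1.
byte 0: 10110100 ⊕ 01101000 = 11011100
byte 1: 11100110 ⊕ 01100101 = 10000011
byte 2: 01010101 ⊕ 01101100 = 00111001
byte 3: 00000011 ⊕ 01101100 = 01101111
byte 4: 01001110 ⊕ 01101111 = 00100001
byte 5: 00010010 ⊕ 00100000 = 00110010
byte 6: 10111010 ⊕ 01100011 = 11011001
byte 7: 01011011 ⊕ 01101001 = 00110010
byte 8: 00000011 ⊕ 01110000 = 01110011
byte 9: 01011100 ⊕ 01101000 = 00110100
byte 10: 11100111 ⊕ 01100101 = 10000010
byte 11: 01001111 ⊕ 01110010 = 00111101
byte 12: 00111111 ⊕ 00100000 = 00011111

11011100 10000011 00111001 01101111 00100001 00110010 11011001 00110010 01110011 00110100 10000010 00111101 00011111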